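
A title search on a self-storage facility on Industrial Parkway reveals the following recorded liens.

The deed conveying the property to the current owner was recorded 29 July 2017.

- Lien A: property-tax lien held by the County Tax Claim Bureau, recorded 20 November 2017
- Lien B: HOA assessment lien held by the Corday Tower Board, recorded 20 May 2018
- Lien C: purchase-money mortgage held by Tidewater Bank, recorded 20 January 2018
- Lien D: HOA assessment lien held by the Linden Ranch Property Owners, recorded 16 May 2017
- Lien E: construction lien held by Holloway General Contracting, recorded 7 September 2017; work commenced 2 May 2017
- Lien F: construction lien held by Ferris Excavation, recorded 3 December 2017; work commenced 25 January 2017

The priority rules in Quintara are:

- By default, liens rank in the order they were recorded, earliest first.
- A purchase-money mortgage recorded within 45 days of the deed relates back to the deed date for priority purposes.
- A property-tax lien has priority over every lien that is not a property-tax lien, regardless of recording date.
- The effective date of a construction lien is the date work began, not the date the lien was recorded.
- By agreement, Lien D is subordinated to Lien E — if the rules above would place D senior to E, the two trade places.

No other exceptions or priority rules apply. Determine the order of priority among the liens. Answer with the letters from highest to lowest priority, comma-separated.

A, F, E, D, C, B

Adjusting effective dates: C was recorded 175 days after the deed — beyond 45 days — so no relation-back applies; E is treated as recorded 2 May 2017, the work-commencement date; F relates back to 25 January 2017 (work commenced).
As a property-tax lien, A is senior to every other lien.
Ordering the rest by effective date: F (25 January 2017), E (2 May 2017), D (16 May 2017), C (20 January 2018), B (20 May 2018).
Since D is not senior to E, the subordination leaves the order unchanged.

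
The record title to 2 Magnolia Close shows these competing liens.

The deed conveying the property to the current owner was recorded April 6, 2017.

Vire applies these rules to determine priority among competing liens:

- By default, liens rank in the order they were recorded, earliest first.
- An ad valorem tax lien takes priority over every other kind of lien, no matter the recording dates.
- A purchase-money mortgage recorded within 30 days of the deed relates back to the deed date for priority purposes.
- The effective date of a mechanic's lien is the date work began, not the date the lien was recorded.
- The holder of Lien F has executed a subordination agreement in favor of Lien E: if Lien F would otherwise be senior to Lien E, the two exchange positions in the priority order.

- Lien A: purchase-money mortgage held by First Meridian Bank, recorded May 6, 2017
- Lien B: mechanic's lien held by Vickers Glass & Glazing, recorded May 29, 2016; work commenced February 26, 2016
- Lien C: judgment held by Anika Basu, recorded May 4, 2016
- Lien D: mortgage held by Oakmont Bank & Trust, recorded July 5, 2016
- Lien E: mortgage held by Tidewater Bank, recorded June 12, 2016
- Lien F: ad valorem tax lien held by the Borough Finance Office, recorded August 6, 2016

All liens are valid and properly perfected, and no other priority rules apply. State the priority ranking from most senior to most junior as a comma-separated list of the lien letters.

Adjusting effective dates: A was recorded within the 30-day window, so its effective date is the deed date April 6, 2017; B relates back to February 26, 2016 (work commenced).
As an ad valorem tax lien, F is senior to every other lien.
The other liens, earliest effective date first: B (February 26, 2016), C (May 4, 2016), E (June 12, 2016), D (July 5, 2016), A (April 6, 2017).
F would otherwise be senior to E, so under the subordination agreement F and E exchange positions.

E, B, C, F, D, A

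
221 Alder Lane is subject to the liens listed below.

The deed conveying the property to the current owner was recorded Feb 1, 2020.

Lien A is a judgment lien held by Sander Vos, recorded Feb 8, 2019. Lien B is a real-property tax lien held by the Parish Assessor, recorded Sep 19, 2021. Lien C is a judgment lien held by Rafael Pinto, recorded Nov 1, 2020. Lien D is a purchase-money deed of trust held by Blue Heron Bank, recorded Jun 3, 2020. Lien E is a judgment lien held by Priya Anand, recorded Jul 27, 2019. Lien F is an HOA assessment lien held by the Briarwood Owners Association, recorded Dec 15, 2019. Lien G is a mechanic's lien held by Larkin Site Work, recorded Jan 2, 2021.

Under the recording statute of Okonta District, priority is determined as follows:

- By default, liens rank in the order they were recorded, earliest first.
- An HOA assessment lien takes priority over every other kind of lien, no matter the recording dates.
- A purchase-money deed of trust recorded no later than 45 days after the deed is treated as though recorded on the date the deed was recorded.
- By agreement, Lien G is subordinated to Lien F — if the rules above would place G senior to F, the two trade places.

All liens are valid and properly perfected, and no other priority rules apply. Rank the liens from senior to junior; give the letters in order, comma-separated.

F, A, E, D, C, G, B

Effective dates: D missed the 45-day window (123 days after the deed), so its recording date stands.
As an HOA assessment lien, F is senior to every other lien.
Among the remaining liens, by effective date: A (Feb 8, 2019), E (Jul 27, 2019), D (Jun 3, 2020), C (Nov 1, 2020), G (Jan 2, 2021), B (Sep 19, 2021).
G already ranks below F; the subordination has no effect.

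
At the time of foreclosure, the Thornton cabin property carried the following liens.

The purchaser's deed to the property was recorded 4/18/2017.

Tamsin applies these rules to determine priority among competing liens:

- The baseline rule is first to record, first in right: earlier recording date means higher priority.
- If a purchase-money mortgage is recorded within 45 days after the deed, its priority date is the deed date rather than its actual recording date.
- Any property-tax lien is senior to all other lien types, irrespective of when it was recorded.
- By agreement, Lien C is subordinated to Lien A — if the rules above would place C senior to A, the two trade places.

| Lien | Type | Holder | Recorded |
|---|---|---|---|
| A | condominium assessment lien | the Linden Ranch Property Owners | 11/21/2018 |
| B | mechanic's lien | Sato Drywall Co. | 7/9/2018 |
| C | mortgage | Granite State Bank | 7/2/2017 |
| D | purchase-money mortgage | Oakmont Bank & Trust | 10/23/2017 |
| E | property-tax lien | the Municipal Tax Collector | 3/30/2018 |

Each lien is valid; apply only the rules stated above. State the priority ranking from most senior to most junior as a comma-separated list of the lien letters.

E, A, D, B, C

Effective dates: D missed the 45-day window (188 days after the deed), so its recording date stands.
E is a property-tax lien, so it outranks all other liens regardless of date.
Ordering the rest by effective date: C (7/2/2017), D (10/23/2017), B (7/9/2018), A (11/21/2018).
The subordination applies — C was senior to A — so C and A swap.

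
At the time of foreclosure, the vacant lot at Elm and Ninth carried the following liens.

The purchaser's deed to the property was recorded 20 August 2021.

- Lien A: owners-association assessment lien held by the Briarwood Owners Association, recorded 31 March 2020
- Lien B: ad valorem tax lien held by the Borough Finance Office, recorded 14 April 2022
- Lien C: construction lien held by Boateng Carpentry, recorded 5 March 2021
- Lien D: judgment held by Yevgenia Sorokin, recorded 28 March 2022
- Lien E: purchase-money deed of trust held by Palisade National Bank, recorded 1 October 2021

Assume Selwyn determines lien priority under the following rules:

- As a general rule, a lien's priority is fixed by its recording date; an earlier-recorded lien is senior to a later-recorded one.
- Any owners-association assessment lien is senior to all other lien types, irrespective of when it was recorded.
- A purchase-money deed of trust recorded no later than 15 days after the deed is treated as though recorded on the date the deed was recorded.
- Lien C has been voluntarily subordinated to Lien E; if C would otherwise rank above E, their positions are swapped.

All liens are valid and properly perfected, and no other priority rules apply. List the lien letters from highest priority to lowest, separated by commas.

Adjusting effective dates: E missed the 15-day window (42 days after the deed), so its recording date stands.
A is an owners-association assessment lien and takes priority over every other lien.
Remaining liens by effective date: C (5 March 2021), E (1 October 2021), D (28 March 2022), B (14 April 2022).
The subordination applies — C was senior to E — so C and E swap.

A, E, C, D, B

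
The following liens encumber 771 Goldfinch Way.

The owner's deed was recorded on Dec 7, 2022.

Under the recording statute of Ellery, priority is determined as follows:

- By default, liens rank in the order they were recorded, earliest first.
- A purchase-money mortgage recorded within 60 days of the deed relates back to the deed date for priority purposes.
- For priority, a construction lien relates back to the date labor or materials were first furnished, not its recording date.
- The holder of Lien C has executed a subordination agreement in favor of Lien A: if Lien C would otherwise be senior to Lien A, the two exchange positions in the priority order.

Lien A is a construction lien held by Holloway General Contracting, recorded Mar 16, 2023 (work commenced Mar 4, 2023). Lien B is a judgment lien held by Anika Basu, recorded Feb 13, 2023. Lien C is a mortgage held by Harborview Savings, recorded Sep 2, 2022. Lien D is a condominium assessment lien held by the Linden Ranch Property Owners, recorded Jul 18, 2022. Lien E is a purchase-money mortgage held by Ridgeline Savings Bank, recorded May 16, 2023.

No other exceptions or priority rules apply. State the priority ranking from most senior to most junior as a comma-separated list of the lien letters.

First, effective dates: A is treated as recorded Mar 4, 2023, the work-commencement date; E missed the 60-day window (160 days after the deed), so its recording date stands.
Ordering by effective date: D (Jul 18, 2022), C (Sep 2, 2022), B (Feb 13, 2023), A (Mar 4, 2023), E (May 16, 2023).
C would otherwise be senior to A, so under the subordination agreement C and A exchange positions.

D, A, B, C, E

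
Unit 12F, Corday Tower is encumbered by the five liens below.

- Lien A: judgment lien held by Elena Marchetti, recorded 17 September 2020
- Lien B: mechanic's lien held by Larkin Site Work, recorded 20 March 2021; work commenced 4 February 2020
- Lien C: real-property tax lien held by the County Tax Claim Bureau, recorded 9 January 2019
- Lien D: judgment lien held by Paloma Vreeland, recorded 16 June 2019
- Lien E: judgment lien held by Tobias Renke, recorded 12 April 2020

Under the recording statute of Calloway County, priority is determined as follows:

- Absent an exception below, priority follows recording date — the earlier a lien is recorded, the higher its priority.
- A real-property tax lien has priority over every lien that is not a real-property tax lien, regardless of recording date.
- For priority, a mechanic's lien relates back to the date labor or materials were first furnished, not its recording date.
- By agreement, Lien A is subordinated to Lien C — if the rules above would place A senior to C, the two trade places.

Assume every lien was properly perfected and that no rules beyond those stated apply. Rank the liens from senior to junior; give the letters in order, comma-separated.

C, D, B, E, A

Adjusting effective dates: B relates back to 4 February 2020 (work commenced).
C is a real-property tax lien, so it outranks all other liens regardless of date.
Remaining liens by effective date: D (16 June 2019), B (4 February 2020), E (12 April 2020), A (17 September 2020).
A already ranks below C; the subordination has no effect.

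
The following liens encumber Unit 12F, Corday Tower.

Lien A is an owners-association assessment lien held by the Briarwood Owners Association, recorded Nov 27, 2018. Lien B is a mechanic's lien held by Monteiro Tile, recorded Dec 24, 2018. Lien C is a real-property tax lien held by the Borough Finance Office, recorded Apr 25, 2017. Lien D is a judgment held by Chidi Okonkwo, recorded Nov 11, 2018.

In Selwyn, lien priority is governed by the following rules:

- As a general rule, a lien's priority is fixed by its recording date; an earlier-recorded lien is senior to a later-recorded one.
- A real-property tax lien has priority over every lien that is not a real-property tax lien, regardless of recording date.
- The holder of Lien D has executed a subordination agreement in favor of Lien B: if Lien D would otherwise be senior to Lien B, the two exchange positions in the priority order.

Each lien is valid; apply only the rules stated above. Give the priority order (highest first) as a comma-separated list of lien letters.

As a real-property tax lien, C is senior to every other lien.
Among the remaining liens, by effective date: D (Nov 11, 2018), A (Nov 27, 2018), B (Dec 24, 2018).
The subordination applies — D was senior to B — so D and B swap.

C, B, A, D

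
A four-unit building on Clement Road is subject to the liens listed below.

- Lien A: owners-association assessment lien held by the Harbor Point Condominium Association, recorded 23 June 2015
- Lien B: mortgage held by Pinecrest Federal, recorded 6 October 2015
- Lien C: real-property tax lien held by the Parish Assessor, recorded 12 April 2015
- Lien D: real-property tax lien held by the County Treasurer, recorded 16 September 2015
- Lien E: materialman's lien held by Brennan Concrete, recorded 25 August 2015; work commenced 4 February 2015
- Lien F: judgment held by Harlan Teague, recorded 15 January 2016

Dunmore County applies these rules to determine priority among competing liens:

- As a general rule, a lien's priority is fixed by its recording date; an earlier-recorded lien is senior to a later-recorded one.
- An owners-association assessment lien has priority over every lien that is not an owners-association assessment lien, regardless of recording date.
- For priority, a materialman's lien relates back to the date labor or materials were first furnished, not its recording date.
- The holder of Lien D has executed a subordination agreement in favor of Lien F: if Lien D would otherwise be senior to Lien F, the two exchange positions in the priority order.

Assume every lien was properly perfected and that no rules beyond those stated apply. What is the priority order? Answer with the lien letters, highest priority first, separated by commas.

First, effective dates: E relates back to 4 February 2015 (work commenced).
A is an owners-association assessment lien and takes priority over every other lien.
Ordering the rest by effective date: E (4 February 2015), C (12 April 2015), D (16 September 2015), B (6 October 2015), F (15 January 2016).
Because D would otherwise rank above F, the subordination swaps them.

A, E, C, F, B, D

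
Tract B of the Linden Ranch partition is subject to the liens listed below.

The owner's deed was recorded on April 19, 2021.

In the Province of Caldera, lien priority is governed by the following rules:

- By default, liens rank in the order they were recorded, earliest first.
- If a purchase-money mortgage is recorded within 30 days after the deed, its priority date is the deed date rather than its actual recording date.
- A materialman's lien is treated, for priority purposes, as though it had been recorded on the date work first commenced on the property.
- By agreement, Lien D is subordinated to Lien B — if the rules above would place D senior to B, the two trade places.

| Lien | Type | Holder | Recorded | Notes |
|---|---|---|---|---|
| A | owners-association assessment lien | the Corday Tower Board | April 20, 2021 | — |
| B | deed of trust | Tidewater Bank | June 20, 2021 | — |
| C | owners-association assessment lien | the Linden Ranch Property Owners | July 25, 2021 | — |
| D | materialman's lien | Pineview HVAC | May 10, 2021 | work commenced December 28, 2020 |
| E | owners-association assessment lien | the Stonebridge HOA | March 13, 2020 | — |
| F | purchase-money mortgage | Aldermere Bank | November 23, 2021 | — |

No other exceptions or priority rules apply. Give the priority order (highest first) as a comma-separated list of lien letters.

Effective dates: D is treated as recorded December 28, 2020, the work-commencement date; F was recorded 218 days after the deed, outside the 30-day window, so it keeps its recording date.
By effective date: E (March 13, 2020), D (December 28, 2020), A (April 20, 2021), B (June 20, 2021), C (July 25, 2021), F (November 23, 2021).
The subordination applies — D was senior to B — so D and B swap.

E, B, A, D, C, F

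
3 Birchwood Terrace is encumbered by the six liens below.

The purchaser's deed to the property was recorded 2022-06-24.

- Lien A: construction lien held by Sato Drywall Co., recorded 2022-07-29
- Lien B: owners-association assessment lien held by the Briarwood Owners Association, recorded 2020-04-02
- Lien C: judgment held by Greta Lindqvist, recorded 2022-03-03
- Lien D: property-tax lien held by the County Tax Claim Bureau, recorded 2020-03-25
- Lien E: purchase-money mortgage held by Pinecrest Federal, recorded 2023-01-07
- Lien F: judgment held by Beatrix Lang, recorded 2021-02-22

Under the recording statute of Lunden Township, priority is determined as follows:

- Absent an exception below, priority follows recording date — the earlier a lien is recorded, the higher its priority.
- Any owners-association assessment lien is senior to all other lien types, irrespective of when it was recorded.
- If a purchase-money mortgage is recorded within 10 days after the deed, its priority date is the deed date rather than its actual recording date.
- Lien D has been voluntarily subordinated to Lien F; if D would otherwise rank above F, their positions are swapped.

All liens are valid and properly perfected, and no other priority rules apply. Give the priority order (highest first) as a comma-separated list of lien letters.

B, F, D, C, A, E

First, effective dates: E missed the 10-day window (197 days after the deed), so its recording date stands.
B is an owners-association assessment lien, so it outranks all other liens regardless of date.
The other liens, earliest effective date first: D (2020-03-25), F (2021-02-22), C (2022-03-03), A (2022-07-29), E (2023-01-07).
The subordination applies — D was senior to F — so D and F swap.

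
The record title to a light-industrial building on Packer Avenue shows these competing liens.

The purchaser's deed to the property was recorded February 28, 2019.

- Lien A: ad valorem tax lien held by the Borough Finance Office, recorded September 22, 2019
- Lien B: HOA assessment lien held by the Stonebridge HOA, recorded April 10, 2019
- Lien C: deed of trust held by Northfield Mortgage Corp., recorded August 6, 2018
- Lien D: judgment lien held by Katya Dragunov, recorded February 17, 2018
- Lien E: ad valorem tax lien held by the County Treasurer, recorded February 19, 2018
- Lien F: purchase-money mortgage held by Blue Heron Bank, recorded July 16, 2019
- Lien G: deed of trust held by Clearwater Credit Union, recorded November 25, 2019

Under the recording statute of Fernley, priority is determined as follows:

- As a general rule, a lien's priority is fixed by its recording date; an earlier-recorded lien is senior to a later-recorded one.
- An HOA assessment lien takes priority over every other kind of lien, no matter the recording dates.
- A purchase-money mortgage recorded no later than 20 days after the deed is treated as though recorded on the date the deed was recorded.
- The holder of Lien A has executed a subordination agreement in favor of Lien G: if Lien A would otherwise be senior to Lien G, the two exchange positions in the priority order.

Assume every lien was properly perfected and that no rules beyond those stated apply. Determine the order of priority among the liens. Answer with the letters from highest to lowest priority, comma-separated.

Effective dates after the stated exceptions: F missed the 20-day window (138 days after the deed), so its recording date stands.
B is an HOA assessment lien, so it outranks all other liens regardless of date.
Remaining liens by effective date: D (February 17, 2018), E (February 19, 2018), C (August 6, 2018), F (July 16, 2019), A (September 22, 2019), G (November 25, 2019).
The subordination applies — A was senior to G — so A and G swap.

B, D, E, C, F, G, A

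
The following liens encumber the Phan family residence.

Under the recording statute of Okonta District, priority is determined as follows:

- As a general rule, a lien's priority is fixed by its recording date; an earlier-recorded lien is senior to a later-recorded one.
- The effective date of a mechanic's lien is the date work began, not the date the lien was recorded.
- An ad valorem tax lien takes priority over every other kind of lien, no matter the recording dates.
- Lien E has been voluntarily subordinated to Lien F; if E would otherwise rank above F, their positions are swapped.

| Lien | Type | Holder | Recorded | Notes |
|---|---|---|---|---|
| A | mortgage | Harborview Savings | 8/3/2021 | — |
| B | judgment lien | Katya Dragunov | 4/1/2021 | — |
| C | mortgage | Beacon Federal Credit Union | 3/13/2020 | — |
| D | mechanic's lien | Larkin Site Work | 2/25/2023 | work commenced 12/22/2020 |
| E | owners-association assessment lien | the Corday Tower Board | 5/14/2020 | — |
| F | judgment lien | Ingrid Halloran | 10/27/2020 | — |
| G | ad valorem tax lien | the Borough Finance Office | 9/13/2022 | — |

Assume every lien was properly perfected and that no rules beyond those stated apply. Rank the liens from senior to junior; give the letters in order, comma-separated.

Effective dates: D's effective date is 12/22/2020, when work began.
G, as an ad valorem tax lien, has superpriority and ranks first.
The other liens, earliest effective date first: C (3/13/2020), E (5/14/2020), F (10/27/2020), D (12/22/2020), B (4/1/2021), A (8/3/2021).
The subordination applies — E was senior to F — so E and F swap.

G, C, F, E, D, B, A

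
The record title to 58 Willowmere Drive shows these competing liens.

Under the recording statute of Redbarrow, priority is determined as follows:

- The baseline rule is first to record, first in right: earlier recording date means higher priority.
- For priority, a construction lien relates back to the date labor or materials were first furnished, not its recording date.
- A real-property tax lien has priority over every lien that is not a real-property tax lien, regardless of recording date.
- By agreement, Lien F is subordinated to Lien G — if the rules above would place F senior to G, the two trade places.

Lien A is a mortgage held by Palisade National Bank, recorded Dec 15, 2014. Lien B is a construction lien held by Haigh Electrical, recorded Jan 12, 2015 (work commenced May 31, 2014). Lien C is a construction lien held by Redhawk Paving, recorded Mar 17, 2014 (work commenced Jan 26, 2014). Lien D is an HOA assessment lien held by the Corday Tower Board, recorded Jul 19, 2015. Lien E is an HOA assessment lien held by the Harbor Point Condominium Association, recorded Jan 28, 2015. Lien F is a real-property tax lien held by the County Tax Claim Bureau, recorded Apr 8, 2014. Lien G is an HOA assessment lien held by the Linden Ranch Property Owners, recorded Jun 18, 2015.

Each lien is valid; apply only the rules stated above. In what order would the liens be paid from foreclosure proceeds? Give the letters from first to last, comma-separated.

G, C, B, A, E, F, D

Adjusting effective dates: B relates back to May 31, 2014 (work commenced); C relates back to Jan 26, 2014 (work commenced).
As a real-property tax lien, F is senior to every other lien.
Remaining liens by effective date: C (Jan 26, 2014), B (May 31, 2014), A (Dec 15, 2014), E (Jan 28, 2015), G (Jun 18, 2015), D (Jul 19, 2015).
Because F would otherwise rank above G, the subordination swaps them.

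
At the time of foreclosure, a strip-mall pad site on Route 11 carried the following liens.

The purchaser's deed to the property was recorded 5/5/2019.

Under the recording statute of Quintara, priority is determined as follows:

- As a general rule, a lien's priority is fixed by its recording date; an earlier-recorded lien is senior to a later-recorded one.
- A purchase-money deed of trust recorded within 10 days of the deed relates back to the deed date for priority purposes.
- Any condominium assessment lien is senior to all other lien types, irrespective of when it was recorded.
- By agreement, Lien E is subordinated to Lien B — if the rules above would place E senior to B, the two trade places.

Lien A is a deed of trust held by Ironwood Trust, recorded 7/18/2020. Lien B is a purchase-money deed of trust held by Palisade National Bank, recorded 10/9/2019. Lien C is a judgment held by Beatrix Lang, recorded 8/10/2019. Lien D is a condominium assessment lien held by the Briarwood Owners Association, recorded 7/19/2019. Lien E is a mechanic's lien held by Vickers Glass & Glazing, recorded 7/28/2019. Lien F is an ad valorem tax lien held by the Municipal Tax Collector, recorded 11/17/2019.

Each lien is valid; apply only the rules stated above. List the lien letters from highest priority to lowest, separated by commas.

Effective dates after the stated exceptions: B was recorded 157 days after the deed, outside the 10-day window, so it keeps its recording date.
D, as a condominium assessment lien, has superpriority and ranks first.
Ordering the rest by effective date: E (7/28/2019), C (8/10/2019), B (10/9/2019), F (11/17/2019), A (7/18/2020).
E would otherwise be senior to B, so under the subordination agreement E and B exchange positions.

D, B, C, E, F, A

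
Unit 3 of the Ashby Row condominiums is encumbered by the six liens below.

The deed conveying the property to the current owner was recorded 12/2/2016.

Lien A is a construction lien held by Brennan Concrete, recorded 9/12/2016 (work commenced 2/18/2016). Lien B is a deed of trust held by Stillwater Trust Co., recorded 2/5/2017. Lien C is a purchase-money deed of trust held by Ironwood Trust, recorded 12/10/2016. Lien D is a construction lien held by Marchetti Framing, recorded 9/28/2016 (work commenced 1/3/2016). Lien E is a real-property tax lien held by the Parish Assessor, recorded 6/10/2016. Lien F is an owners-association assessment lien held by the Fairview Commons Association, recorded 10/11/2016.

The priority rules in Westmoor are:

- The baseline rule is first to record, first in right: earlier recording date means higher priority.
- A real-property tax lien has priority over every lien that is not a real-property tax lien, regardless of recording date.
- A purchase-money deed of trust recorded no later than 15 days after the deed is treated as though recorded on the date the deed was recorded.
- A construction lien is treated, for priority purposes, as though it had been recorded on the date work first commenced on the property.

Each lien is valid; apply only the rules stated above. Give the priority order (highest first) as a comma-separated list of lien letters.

Adjusting effective dates: A is treated as recorded 2/18/2016, the work-commencement date; C's effective date is the deed date, 12/2/2016; D relates back to 1/3/2016 (work commenced).
E is a real-property tax lien, so it outranks all other liens regardless of date.
Among the remaining liens, by effective date: D (1/3/2016), A (2/18/2016), F (10/11/2016), C (12/2/2016), B (2/5/2017).

E, D, A, F, C, B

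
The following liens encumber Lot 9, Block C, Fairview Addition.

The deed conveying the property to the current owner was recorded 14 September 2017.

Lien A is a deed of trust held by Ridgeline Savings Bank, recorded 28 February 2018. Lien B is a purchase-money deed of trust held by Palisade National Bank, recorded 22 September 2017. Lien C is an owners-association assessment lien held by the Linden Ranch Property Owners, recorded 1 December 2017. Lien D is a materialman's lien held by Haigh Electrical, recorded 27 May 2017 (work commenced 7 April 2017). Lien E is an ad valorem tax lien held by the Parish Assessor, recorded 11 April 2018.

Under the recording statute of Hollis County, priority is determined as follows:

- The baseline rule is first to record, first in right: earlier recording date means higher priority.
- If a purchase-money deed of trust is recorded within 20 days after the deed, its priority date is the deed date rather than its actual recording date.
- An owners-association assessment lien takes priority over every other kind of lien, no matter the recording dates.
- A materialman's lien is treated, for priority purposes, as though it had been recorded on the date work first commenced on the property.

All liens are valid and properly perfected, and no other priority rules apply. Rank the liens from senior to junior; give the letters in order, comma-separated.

C, D, B, A, E

First, effective dates: B was recorded within the 20-day window, so its effective date is the deed date 14 September 2017; D relates back to 7 April 2017 (work commenced).
As an owners-association assessment lien, C is senior to every other lien.
Ordering the rest by effective date: D (7 April 2017), B (14 September 2017), A (28 February 2018), E (11 April 2018).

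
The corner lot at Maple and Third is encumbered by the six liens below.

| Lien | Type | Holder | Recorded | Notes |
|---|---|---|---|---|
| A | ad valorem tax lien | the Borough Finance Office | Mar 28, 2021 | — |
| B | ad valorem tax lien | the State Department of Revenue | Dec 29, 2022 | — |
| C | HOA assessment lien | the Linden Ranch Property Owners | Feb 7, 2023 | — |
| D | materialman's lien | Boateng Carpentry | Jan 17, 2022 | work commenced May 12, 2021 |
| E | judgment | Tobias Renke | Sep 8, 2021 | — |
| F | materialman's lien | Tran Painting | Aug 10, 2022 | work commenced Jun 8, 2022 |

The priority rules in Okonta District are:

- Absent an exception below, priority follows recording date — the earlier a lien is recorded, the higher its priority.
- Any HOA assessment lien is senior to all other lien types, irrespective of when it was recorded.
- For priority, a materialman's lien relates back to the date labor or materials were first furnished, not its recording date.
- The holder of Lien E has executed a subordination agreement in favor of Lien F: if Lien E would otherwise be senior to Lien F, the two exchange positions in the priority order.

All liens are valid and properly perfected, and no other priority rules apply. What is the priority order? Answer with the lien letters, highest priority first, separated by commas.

C, A, D, F, E, B

Effective dates after the stated exceptions: D is treated as recorded May 12, 2021, the work-commencement date; F relates back to Jun 8, 2022 (work commenced).
C, as an HOA assessment lien, has superpriority and ranks first.
Among the remaining liens, by effective date: A (Mar 28, 2021), D (May 12, 2021), E (Sep 8, 2021), F (Jun 8, 2022), B (Dec 29, 2022).
E is senior to F before the subordination, so the two trade places.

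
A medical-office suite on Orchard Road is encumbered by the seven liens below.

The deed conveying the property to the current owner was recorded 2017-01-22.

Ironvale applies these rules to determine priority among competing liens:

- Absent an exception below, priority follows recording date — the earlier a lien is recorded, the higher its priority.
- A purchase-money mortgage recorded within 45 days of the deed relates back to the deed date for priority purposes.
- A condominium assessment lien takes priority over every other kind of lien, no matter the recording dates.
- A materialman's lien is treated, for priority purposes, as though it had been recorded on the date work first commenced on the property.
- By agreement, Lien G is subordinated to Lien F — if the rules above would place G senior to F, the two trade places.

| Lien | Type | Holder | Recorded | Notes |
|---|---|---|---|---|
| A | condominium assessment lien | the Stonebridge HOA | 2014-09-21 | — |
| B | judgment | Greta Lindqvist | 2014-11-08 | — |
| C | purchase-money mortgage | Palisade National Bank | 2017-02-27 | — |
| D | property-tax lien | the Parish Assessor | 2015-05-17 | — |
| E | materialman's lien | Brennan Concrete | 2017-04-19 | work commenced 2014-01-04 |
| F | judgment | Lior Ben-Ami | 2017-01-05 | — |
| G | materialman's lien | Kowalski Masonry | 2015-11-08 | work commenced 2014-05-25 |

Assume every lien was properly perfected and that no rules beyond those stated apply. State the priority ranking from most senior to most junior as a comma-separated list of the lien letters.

Effective dates: C relates back to the deed date 2017-01-22; E relates back to 2014-01-04 (work commenced); G is treated as recorded 2014-05-25, the work-commencement date.
A is a condominium assessment lien and takes priority over every other lien.
The other liens, earliest effective date first: E (2014-01-04), G (2014-05-25), B (2014-11-08), D (2015-05-17), F (2017-01-05), C (2017-01-22).
G would otherwise be senior to F, so under the subordination agreement G and F exchange positions.

A, E, F, B, D, G, C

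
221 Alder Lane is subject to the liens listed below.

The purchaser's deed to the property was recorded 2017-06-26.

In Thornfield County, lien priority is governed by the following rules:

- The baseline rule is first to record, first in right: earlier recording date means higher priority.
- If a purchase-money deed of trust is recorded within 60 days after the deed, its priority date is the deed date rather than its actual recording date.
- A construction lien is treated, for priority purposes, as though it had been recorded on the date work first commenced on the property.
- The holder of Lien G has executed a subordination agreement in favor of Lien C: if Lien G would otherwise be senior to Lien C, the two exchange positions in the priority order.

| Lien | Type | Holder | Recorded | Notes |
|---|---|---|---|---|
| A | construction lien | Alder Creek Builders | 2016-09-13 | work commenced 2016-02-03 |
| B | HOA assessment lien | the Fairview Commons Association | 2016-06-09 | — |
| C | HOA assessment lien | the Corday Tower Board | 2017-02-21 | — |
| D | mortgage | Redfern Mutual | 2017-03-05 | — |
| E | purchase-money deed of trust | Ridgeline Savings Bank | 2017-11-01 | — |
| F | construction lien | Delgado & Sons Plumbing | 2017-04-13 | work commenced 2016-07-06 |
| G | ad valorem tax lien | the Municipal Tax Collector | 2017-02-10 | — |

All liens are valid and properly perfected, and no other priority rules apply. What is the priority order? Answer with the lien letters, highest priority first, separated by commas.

A, B, F, C, G, D, E

Effective dates: A's effective date is 2016-02-03, when work began; E was recorded 128 days after the deed, outside the 60-day window, so it keeps its recording date; F relates back to 2016-07-06 (work commenced).
By effective date, earliest first: A (2016-02-03), B (2016-06-09), F (2016-07-06), G (2017-02-10), C (2017-02-21), D (2017-03-05), E (2017-11-01).
G is senior to C before the subordination, so the two trade places.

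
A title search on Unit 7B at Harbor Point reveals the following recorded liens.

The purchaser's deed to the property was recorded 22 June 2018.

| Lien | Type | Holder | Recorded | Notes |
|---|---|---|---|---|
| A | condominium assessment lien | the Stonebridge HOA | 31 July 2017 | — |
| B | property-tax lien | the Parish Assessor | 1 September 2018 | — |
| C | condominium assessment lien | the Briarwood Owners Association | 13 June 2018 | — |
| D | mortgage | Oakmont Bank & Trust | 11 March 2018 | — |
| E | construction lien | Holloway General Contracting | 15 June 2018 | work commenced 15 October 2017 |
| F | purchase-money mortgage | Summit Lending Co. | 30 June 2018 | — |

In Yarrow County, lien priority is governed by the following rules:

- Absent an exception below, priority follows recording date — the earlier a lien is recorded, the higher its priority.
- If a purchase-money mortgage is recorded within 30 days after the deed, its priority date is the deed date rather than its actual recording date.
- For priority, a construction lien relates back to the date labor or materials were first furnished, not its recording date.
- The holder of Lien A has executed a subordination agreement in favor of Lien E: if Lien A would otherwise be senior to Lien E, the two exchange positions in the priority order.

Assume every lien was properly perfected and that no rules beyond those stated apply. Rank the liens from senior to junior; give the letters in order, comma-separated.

E, A, D, C, F, B

Effective dates after the stated exceptions: E's effective date is 15 October 2017, when work began; F was recorded within the 30-day window, so its effective date is the deed date 22 June 2018.
Sorted by effective date: A (31 July 2017), E (15 October 2017), D (11 March 2018), C (13 June 2018), F (22 June 2018), B (1 September 2018).
The subordination applies — A was senior to E — so A and E swap.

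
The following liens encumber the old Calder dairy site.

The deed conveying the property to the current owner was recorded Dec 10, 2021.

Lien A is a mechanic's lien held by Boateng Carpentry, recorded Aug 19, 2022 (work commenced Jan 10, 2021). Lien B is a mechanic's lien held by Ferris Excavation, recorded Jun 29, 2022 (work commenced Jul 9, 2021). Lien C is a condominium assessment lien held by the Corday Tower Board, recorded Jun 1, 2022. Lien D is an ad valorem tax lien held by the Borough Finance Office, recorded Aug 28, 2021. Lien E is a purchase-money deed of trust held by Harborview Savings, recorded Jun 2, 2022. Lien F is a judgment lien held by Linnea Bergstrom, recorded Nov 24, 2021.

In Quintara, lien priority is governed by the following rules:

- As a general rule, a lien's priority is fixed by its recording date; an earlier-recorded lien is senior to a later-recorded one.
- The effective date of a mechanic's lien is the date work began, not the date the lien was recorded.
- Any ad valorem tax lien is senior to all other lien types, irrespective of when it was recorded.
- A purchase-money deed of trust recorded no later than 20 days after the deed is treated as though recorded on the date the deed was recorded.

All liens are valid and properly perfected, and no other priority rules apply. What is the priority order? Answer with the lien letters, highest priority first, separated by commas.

D, A, B, F, C, E

Effective dates: A relates back to Jan 10, 2021 (work commenced); B's effective date is Jul 9, 2021, when work began; E missed the 20-day window (174 days after the deed), so its recording date stands.
D is an ad valorem tax lien, so it outranks all other liens regardless of date.
Among the remaining liens, by effective date: A (Jan 10, 2021), B (Jul 9, 2021), F (Nov 24, 2021), C (Jun 1, 2022), E (Jun 2, 2022).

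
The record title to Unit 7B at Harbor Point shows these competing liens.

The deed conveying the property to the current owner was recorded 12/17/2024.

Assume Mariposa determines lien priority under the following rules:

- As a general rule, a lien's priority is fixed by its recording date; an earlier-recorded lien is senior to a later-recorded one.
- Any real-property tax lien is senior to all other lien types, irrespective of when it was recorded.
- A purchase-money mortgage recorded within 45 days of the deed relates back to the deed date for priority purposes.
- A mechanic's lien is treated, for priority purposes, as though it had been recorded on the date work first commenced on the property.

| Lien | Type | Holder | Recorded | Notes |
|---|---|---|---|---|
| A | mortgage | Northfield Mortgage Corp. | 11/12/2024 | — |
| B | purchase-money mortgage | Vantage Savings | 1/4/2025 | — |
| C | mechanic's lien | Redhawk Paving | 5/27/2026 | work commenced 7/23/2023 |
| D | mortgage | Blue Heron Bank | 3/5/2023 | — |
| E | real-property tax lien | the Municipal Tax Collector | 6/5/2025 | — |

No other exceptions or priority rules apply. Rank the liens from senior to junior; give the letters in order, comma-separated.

Adjusting effective dates: B was recorded within the 45-day window, so its effective date is the deed date 12/17/2024; C is treated as recorded 7/23/2023, the work-commencement date.
As a real-property tax lien, E is senior to every other lien.
The other liens, earliest effective date first: D (3/5/2023), C (7/23/2023), A (11/12/2024), B (12/17/2024).

E, D, C, A, B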